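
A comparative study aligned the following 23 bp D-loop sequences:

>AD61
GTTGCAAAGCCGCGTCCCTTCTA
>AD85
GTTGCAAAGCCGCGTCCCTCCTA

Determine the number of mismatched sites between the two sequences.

1

Differing sites — 20:T/C.
That gives 1 mismatch out of 23 aligned sites, so the Hamming distance is 1.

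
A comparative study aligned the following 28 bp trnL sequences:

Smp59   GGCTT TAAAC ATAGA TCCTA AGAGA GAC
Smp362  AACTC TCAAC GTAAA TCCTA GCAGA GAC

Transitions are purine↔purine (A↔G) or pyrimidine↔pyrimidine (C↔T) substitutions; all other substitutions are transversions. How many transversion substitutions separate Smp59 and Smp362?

Mismatches occur at site 1 (G→A, transition), site 2 (G→A, transition), site 5 (T→C, transition), site 7 (A→C, transversion), site 11 (A→G, transition), site 14 (G→A, transition), site 21 (A→G, transition), site 22 (G→C, transversion).
Of the 8 differences, 6 transitions and 2 transversions, so the answer is 2.

2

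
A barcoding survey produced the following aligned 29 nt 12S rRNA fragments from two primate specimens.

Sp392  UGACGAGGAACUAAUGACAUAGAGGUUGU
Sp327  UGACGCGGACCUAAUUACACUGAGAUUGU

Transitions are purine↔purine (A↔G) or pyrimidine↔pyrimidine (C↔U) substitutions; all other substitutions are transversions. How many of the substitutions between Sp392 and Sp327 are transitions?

2

The sequences differ at positions 6 (A/C, transversion), 10 (A/C, transversion), 16 (G/U, transversion), 20 (U/C, transition), 21 (A/U, transversion), 25 (G/A, transition).
Of the 6 differences, 2 transitions and 4 transversions, so the answer is 2.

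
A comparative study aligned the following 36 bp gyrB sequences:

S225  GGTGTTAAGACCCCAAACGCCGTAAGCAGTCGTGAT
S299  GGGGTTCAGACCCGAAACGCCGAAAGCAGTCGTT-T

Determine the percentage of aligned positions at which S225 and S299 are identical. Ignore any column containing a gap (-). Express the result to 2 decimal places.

85.71%

Excluding the 1 gap column leaves 35 comparable sites.
Differing sites — 3:T/G; 7:A/C; 14:C/G; 23:T/A; 34:G/T.
30 of the 35 comparable sites match, so the percent identity is 30/35 × 100 = 85.71%.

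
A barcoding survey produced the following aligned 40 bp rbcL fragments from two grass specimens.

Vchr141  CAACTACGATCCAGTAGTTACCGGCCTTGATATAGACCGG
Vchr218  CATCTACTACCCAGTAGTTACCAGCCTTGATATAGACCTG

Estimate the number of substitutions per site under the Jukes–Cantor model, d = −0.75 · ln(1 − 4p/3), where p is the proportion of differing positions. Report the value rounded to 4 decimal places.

Mismatches occur at site 3 (A/T), site 8 (G/T), site 10 (T/C), site 23 (G/A), site 39 (G/T).
p = 5/40 = 0.125000.
d = −0.75 · ln(1 − (4/3)·0.125000) = −0.75 · ln(0.833333) = −0.75 · (-0.182322) = 0.1367.

0.1367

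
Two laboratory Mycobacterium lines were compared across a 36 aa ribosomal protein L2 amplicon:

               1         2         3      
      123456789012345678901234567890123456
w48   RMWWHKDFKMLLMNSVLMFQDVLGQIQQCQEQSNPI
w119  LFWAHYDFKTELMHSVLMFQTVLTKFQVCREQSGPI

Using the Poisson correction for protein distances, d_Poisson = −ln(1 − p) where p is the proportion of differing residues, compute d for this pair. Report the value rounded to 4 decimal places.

Differing sites — 1:R/L; 2:M/F; 4:W/A; 6:K/Y; 10:M/T; 11:L/E; 14:N/H; 21:D/T; 24:G/T; 25:Q/K; 26:I/F; 28:Q/V; 30:Q/R; 34:N/G.
p = 14/36 = 0.388889.
d = −ln(1 − 0.388889) = −ln(0.611111) = 0.4925.

0.4925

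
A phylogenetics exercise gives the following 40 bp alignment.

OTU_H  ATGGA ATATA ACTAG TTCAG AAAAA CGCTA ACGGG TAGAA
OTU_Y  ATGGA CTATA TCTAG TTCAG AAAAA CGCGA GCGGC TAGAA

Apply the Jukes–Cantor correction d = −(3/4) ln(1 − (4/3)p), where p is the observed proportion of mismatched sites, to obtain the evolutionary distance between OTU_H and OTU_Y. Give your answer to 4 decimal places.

Differing sites — 6:A/C; 11:A/T; 29:T/G; 31:A/G; 35:G/C.
p = 5/40 = 0.125000.
d = −0.75 · ln(1 − (4/3)·0.125000) = −0.75 · ln(0.833333) = −0.75 · (-0.182322) = 0.1367.

0.1367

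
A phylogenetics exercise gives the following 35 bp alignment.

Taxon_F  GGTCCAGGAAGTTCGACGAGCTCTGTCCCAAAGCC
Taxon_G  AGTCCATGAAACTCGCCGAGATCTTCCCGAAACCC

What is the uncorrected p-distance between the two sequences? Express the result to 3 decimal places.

0.286

The sequences differ at positions 1 (G/A), 7 (G/T), 11 (G/A), 12 (T/C), 16 (A/C), 21 (C/A), 25 (G/T), 26 (T/C), 29 (C/G), 33 (G/C).
There are 10 differences over 35 sites, so p = 10/35 = 0.286.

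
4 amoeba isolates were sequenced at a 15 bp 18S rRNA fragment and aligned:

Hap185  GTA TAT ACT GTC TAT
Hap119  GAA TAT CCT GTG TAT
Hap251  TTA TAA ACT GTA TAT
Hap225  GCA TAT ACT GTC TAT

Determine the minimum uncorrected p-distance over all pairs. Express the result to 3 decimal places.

0.067

Pairwise Hamming distances:
  Hap185 vs Hap119: 3
  Hap185 vs Hap251: 3
  Hap185 vs Hap225: 1
  Hap119 vs Hap251: 5
  Hap119 vs Hap225: 3
  Hap251 vs Hap225: 4
The smallest is 1 mismatch, between Hap185 and Hap225; p = 1/15 = 0.067.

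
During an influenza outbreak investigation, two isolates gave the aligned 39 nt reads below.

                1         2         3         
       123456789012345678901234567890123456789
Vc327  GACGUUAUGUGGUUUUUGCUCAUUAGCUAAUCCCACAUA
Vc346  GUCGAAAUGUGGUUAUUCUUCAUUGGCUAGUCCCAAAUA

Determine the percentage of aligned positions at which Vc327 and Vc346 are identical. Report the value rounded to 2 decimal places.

76.92%

Mismatches occur at site 2 (A/U), site 5 (U/A), site 6 (U/A), site 15 (U/A), site 18 (G/C), site 19 (C/U), site 25 (A/G), site 30 (A/G), site 36 (C/A).
30 of the 39 sites match, so the percent identity is 30/39 × 100 = 76.92%.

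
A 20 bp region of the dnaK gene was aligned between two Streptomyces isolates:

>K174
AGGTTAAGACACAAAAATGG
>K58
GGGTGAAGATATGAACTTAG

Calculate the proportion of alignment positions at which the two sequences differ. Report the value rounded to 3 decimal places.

0.400

Differing sites — 1:A/G; 5:T/G; 10:C/T; 12:C/T; 13:A/G; 16:A/C; 17:A/T; 19:G/A.
There are 8 differences over 20 sites, so p = 8/20 = 0.400.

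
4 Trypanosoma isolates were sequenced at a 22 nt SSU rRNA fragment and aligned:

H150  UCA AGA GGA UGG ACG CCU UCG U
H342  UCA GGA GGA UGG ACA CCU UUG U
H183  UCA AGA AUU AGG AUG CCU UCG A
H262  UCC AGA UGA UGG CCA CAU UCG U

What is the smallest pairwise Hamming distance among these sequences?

Pairwise Hamming distances:
  H150 vs H342: 3
  H150 vs H183: 6
  H150 vs H262: 5
  H342 vs H183: 9
  H342 vs H262: 6
  H183 vs H262: 10
The smallest is 3, between H150 and H342.

3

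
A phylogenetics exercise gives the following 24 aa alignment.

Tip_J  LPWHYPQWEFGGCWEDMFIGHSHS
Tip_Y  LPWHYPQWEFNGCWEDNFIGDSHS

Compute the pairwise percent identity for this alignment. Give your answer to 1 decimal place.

Mismatches occur at site 11 (G/N), site 17 (M/N), site 21 (H/D).
21 of the 24 sites match, so the percent identity is 21/24 × 100 = 87.5%.

87.5%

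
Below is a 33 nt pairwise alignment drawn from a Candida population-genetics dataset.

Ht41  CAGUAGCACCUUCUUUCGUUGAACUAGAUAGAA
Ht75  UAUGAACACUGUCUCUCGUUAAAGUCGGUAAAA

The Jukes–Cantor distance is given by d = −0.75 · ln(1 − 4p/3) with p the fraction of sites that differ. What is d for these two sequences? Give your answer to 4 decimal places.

Mismatches occur at site 1 (C/U), site 3 (G/U), site 4 (U/G), site 6 (G/A), site 10 (C/U), site 11 (U/G), site 15 (U/C), site 21 (G/A), site 24 (C/G), site 26 (A/C), site 28 (A/G), site 31 (G/A).
p = 12/33 = 0.363636.
d = −0.75 · ln(1 − (4/3)·0.363636) = −0.75 · ln(0.515152) = −0.75 · (-0.663293) = 0.4975.

0.4975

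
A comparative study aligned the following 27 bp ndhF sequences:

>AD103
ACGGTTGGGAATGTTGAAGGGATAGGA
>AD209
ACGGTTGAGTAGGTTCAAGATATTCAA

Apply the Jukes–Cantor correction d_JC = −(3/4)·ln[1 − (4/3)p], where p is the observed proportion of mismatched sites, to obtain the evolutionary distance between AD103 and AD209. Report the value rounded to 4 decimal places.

Differing sites — 8:G/A; 10:A/T; 12:T/G; 16:G/C; 20:G/A; 21:G/T; 24:A/T; 25:G/C; 26:G/A.
p = 9/27 = 0.333333.
d = −0.75 · ln(1 − (4/3)·0.333333) = −0.75 · ln(0.555556) = −0.75 · (-0.587786) = 0.4408.

0.4408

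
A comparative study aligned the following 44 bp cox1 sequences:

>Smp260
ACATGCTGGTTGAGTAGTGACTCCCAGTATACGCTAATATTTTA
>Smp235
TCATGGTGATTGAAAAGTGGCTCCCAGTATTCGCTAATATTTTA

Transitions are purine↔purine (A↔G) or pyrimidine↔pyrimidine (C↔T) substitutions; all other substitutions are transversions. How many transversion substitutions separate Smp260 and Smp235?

4

Differing sites — 1:A/T (Tv); 6:C/G (Tv); 9:G/A (Ti); 14:G/A (Ti); 15:T/A (Tv); 20:A/G (Ti); 31:A/T (Tv).
Of the 7 differences, 3 transitions and 4 transversions, so the answer is 4.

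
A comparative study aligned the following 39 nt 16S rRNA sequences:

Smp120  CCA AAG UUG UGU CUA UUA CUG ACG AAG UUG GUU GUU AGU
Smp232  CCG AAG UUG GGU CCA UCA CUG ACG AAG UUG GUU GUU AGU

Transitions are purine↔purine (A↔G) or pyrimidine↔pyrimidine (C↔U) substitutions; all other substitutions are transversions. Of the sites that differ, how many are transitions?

Mismatches occur at site 3 (A↔G, transition), site 10 (U↔G, transversion), site 14 (U↔C, transition), site 17 (U↔C, transition).
Of the 4 differences, 3 transitions and 1 transversion, so the answer is 3.

3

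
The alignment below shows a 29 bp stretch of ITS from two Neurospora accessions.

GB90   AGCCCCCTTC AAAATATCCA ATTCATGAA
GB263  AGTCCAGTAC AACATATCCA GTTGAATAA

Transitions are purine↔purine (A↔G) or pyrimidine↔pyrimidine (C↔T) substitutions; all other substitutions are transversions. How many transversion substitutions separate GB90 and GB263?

Differing sites — 3:C/T (Ti); 6:C/A (Tv); 7:C/G (Tv); 9:T/A (Tv); 13:A/C (Tv); 21:A/G (Ti); 24:C/G (Tv); 26:T/A (Tv); 27:G/T (Tv).
Of the 9 differences, 2 transitions and 7 transversions, so the answer is 7.

7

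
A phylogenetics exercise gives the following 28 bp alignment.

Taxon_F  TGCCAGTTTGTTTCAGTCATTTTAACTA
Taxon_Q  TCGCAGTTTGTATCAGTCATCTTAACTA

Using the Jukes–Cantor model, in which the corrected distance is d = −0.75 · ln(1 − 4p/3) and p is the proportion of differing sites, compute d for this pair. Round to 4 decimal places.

Differing sites — 2:G/C; 3:C/G; 12:T/A; 21:T/C.
p = 4/28 = 0.142857.
d = −0.75 · ln(1 − (4/3)·0.142857) = −0.75 · ln(0.809524) = −0.75 · (-0.211309) = 0.1585.

0.1585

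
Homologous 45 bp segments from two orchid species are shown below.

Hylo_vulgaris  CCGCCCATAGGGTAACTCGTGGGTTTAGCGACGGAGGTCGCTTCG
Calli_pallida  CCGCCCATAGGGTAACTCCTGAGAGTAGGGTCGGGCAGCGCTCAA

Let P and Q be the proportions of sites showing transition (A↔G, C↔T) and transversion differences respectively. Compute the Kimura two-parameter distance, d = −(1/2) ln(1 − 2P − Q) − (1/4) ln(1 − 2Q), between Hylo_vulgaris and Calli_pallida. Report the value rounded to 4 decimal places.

0.3653

Mismatches occur at site 19 (G→C, transversion), site 22 (G→A, transition), site 24 (T→A, transversion), site 25 (T→G, transversion), site 29 (C→G, transversion), site 31 (A→T, transversion), site 35 (A→G, transition), site 36 (G→C, transversion), site 37 (G→A, transition), site 38 (T→G, transversion), site 43 (T→C, transition), site 44 (C→A, transversion), site 45 (G→A, transition).
Of the 13 differences, 5 transitions and 8 transversions over 45 sites: P = 5/45 = 0.111111, Q = 8/45 = 0.177778.
d = −0.5·ln(0.600000) − 0.25·ln(0.644444) = −0.5·(-0.510826) − 0.25·(-0.439367) = 0.3653.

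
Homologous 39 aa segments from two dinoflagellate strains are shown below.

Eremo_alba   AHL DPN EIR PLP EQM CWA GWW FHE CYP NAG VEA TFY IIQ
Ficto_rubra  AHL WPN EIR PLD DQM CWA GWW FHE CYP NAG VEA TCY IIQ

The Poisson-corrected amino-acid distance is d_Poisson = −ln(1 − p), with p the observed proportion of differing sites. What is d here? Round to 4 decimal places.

0.1082

Differing sites — 4:D/W; 12:P/D; 13:E/D; 35:F/C.
p = 4/39 = 0.102564.
d = −ln(1 − 0.102564) = −ln(0.897436) = 0.1082.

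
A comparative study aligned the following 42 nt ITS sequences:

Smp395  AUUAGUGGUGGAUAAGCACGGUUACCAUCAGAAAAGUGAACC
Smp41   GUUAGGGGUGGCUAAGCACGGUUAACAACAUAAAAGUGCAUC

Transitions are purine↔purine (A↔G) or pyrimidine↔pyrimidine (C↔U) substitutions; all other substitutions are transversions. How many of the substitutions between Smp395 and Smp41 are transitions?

Differing sites — 1:A/G (Ti); 6:U/G (Tv); 12:A/C (Tv); 25:C/A (Tv); 28:U/A (Tv); 31:G/U (Tv); 39:A/C (Tv); 41:C/U (Ti).
Of the 8 differences, 2 transitions and 6 transversions, so the answer is 2.

2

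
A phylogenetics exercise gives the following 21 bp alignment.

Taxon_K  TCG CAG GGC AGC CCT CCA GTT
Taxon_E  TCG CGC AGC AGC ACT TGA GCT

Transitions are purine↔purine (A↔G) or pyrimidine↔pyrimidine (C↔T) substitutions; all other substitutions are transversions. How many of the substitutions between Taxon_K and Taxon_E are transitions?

The sequences differ at positions 5 (A/G, transition), 6 (G/C, transversion), 7 (G/A, transition), 13 (C/A, transversion), 16 (C/T, transition), 17 (C/G, transversion), 20 (T/C, transition).
Of the 7 differences, 4 transitions and 3 transversions, so the answer is 4.

4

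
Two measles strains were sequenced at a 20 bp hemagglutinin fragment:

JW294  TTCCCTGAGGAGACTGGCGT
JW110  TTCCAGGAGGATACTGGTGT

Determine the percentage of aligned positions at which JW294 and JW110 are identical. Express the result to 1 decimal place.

80.0%

The sequences differ at positions 5 (C/A), 6 (T/G), 12 (G/T), 18 (C/T).
16 of the 20 sites match, so the percent identity is 16/20 × 100 = 80.0%.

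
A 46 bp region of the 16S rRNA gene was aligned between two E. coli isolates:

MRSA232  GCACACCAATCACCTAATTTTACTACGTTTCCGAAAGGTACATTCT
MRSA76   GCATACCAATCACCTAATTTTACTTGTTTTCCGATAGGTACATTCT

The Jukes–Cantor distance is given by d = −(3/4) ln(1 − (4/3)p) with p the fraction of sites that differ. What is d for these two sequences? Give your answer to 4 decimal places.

The sequences differ at positions 4 (C/T), 25 (A/T), 26 (C/G), 27 (G/T), 35 (A/T).
p = 5/46 = 0.108696.
d = −0.75 · ln(1 − (4/3)·0.108696) = −0.75 · ln(0.855072) = −0.75 · (-0.156570) = 0.1174.

0.1174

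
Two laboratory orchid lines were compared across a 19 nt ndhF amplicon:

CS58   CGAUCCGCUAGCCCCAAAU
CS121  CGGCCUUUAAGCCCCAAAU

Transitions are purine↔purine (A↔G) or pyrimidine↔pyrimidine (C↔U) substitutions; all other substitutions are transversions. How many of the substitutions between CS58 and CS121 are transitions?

4

The sequences differ at positions 3 (A/G, transition), 4 (U/C, transition), 6 (C/U, transition), 7 (G/U, transversion), 8 (C/U, transition), 9 (U/A, transversion).
Of the 6 differences, 4 transitions and 2 transversions, so the answer is 4.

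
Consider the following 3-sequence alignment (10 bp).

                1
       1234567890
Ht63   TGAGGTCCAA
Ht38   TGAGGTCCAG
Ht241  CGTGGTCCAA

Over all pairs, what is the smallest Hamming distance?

1

Pairwise Hamming distances:
  Ht63 vs Ht38: 1
  Ht63 vs Ht241: 2
  Ht38 vs Ht241: 3
The smallest is 1, between Ht63 and Ht38.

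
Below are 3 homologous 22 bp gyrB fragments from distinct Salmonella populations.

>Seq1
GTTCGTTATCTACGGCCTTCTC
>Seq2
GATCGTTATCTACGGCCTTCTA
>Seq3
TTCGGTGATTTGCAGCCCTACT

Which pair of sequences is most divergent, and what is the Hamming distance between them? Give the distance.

12

Pairwise Hamming distances:
  Seq1 vs Seq2: 2
  Seq1 vs Seq3: 11
  Seq2 vs Seq3: 12
The largest is 12, between Seq2 and Seq3.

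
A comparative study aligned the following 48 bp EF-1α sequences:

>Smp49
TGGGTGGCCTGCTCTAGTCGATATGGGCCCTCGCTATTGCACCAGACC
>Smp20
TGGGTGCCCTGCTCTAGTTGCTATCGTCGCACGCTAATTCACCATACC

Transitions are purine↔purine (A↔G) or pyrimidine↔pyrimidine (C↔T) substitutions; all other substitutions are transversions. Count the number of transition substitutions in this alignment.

The sequences differ at positions 7 (G/C, transversion), 19 (C/T, transition), 21 (A/C, transversion), 25 (G/C, transversion), 27 (G/T, transversion), 29 (C/G, transversion), 31 (T/A, transversion), 37 (T/A, transversion), 39 (G/T, transversion), 45 (G/T, transversion).
Of the 10 differences, 1 transition and 9 transversions, so the answer is 1.

1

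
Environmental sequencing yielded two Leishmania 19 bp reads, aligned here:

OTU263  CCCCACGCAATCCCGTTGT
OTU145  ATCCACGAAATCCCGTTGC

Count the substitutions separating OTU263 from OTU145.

Mismatches occur at site 1 (C→A), site 2 (C→T), site 8 (C→A), site 19 (T→C).
That gives 4 mismatches out of 19 aligned sites, so the Hamming distance is 4.

4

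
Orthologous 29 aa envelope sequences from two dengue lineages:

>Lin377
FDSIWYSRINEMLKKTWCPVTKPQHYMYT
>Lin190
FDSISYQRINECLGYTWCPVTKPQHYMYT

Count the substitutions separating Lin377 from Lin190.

5

Mismatches occur at site 5 (W/S), site 7 (S/Q), site 12 (M/C), site 14 (K/G), site 15 (K/Y).
That gives 5 mismatches out of 29 aligned sites, so the Hamming distance is 5.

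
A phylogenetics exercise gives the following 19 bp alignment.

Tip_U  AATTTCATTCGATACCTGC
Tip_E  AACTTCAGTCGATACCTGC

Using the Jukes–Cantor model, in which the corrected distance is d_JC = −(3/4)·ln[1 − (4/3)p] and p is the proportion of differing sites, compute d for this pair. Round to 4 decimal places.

0.1134

The sequences differ at positions 3 (T/C), 8 (T/G).
p = 2/19 = 0.105263.
d = −0.75 · ln(1 − (4/3)·0.105263) = −0.75 · ln(0.859649) = −0.75 · (-0.151231) = 0.1134.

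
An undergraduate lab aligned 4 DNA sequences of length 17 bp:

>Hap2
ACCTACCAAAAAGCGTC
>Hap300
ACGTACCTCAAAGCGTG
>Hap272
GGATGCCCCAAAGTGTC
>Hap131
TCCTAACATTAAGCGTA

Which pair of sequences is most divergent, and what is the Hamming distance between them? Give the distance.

10

Pairwise Hamming distances:
  Hap2 vs Hap300: 4
  Hap2 vs Hap272: 7
  Hap2 vs Hap131: 5
  Hap300 vs Hap272: 7
  Hap300 vs Hap131: 7
  Hap272 vs Hap131: 10
The largest is 10, between Hap272 and Hap131.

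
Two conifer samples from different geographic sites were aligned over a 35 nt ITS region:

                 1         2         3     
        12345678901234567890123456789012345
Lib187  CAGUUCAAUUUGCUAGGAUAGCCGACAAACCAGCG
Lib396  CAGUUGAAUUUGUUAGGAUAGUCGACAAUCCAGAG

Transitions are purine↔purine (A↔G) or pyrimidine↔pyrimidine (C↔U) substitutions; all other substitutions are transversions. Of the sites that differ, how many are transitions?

2

Mismatches occur at site 6 (C↔G, transversion), site 13 (C↔U, transition), site 22 (C↔U, transition), site 29 (A↔U, transversion), site 34 (C↔A, transversion).
Of the 5 differences, 2 transitions and 3 transversions, so the answer is 2.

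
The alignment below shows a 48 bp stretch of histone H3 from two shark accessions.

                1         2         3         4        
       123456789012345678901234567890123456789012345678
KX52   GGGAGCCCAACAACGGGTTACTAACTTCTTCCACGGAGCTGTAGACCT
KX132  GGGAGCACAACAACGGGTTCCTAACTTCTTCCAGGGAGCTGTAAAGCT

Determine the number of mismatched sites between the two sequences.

5

The sequences differ at positions 7 (C/A), 20 (A/C), 34 (C/G), 44 (G/A), 46 (C/G).
That gives 5 mismatches out of 48 aligned sites, so the Hamming distance is 5.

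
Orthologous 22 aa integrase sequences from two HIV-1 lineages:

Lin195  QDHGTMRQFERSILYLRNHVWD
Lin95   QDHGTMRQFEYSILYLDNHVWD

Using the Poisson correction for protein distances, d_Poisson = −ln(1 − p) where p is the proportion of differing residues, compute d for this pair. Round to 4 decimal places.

Mismatches occur at site 11 (R/Y), site 17 (R/D).
p = 2/22 = 0.090909.
d = −ln(1 − 0.090909) = −ln(0.909091) = 0.0953.

0.0953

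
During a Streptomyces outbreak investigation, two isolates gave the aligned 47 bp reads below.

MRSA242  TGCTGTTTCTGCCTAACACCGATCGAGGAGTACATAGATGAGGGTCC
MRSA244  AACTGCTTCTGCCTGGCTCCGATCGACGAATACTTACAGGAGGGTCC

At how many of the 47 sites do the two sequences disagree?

11

Differing sites — 1:T/A; 2:G/A; 6:T/C; 15:A/G; 16:A/G; 18:A/T; 27:G/C; 30:G/A; 34:A/T; 37:G/C; 39:T/G.
That gives 11 mismatches out of 47 aligned sites, so the Hamming distance is 11.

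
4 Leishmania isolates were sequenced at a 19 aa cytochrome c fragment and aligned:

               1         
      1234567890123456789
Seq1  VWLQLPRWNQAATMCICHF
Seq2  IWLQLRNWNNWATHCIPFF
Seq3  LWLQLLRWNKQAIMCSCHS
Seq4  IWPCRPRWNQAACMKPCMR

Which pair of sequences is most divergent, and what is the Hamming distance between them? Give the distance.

Pairwise Hamming distances:
  Seq1 vs Seq2: 8
  Seq1 vs Seq3: 7
  Seq1 vs Seq4: 9
  Seq2 vs Seq3: 11
  Seq2 vs Seq4: 14
  Seq3 vs Seq4: 12
The largest is 14, between Seq2 and Seq4.

14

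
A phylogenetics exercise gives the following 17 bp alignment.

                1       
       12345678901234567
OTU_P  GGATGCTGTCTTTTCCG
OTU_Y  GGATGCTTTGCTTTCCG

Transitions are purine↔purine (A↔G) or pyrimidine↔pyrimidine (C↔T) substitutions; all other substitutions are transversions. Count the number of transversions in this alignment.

Mismatches occur at site 8 (G/T, transversion), site 10 (C/G, transversion), site 11 (T/C, transition).
Of the 3 differences, 1 transition and 2 transversions, so the answer is 2.

2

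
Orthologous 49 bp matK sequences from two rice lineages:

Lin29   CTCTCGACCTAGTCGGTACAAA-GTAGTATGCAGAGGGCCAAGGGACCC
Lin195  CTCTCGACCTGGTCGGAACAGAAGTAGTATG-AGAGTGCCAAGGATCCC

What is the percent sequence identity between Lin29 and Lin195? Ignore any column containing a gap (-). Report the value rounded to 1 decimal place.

87.2%

Excluding the 2 gap columns leaves 47 comparable sites.
The sequences differ at positions 11 (A/G), 17 (T/A), 21 (A/G), 37 (G/T), 45 (G/A), 46 (A/T).
41 of the 47 comparable sites match, so the percent identity is 41/47 × 100 = 87.2%.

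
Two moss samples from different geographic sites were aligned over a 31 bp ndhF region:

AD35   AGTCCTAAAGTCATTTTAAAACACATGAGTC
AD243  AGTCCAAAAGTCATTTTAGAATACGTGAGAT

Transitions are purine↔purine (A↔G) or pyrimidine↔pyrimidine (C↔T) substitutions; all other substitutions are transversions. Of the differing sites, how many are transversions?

2

Mismatches occur at site 6 (T/A, transversion), site 19 (A/G, transition), site 22 (C/T, transition), site 25 (A/G, transition), site 30 (T/A, transversion), site 31 (C/T, transition).
Of the 6 differences, 4 transitions and 2 transversions, so the answer is 2.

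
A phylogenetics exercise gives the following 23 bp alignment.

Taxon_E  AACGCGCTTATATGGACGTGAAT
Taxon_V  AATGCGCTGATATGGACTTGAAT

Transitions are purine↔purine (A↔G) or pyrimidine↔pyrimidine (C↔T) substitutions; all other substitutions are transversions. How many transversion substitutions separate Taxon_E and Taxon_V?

Mismatches occur at site 3 (C↔T, transition), site 9 (T↔G, transversion), site 18 (G↔T, transversion).
Of the 3 differences, 1 transition and 2 transversions, so the answer is 2.

2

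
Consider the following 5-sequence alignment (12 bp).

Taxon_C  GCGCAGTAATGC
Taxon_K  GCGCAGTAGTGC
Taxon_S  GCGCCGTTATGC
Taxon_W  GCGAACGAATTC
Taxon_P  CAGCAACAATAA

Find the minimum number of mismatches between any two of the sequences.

1

Pairwise Hamming distances:
  Taxon_C vs Taxon_K: 1
  Taxon_C vs Taxon_S: 2
  Taxon_C vs Taxon_W: 4
  Taxon_C vs Taxon_P: 6
  Taxon_K vs Taxon_S: 3
  Taxon_K vs Taxon_W: 5
  Taxon_K vs Taxon_P: 7
  Taxon_S vs Taxon_W: 6
  Taxon_S vs Taxon_P: 8
  Taxon_W vs Taxon_P: 7
The smallest is 1, between Taxon_C and Taxon_K.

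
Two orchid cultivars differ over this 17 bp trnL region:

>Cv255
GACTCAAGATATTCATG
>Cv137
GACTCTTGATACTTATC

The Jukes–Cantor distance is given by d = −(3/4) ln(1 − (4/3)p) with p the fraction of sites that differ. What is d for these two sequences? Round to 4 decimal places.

0.3734

The sequences differ at positions 6 (A/T), 7 (A/T), 12 (T/C), 14 (C/T), 17 (G/C).
p = 5/17 = 0.294118.
d = −0.75 · ln(1 − (4/3)·0.294118) = −0.75 · ln(0.607843) = −0.75 · (-0.497839) = 0.3734.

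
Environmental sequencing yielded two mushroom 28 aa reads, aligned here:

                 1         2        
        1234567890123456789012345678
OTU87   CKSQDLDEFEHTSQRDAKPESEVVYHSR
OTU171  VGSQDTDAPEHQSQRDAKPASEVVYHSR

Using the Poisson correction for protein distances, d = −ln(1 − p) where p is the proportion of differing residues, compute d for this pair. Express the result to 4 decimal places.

0.2877

The sequences differ at positions 1 (C/V), 2 (K/G), 6 (L/T), 8 (E/A), 9 (F/P), 12 (T/Q), 20 (E/A).
p = 7/28 = 0.250000.
d = −ln(1 − 0.250000) = −ln(0.750000) = 0.2877.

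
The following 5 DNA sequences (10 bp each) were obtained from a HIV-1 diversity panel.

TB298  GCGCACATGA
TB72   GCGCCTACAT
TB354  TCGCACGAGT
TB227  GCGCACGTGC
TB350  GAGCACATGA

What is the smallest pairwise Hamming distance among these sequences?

1

Pairwise Hamming distances:
  TB298 vs TB72: 5
  TB298 vs TB354: 4
  TB298 vs TB227: 2
  TB298 vs TB350: 1
  TB72 vs TB354: 6
  TB72 vs TB227: 6
  TB72 vs TB350: 6
  TB354 vs TB227: 3
  TB354 vs TB350: 5
  TB227 vs TB350: 3
The smallest is 1, between TB298 and TB350.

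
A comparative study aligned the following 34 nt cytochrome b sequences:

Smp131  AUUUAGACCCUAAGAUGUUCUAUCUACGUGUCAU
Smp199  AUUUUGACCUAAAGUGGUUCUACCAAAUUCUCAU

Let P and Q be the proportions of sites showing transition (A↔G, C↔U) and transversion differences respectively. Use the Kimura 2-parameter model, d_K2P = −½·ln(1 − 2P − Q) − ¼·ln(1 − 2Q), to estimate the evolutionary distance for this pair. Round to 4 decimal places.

0.3767

Mismatches occur at site 5 (A↔U, transversion), site 10 (C↔U, transition), site 11 (U↔A, transversion), site 15 (A↔U, transversion), site 16 (U↔G, transversion), site 23 (U↔C, transition), site 25 (U↔A, transversion), site 27 (C↔A, transversion), site 28 (G↔U, transversion), site 30 (G↔C, transversion).
Of the 10 differences, 2 transitions and 8 transversions over 34 sites: P = 2/34 = 0.058824, Q = 8/34 = 0.235294.
d = −0.5·ln(0.647058) − 0.25·ln(0.529412) = −0.5·(-0.435319) − 0.25·(-0.635988) = 0.3767.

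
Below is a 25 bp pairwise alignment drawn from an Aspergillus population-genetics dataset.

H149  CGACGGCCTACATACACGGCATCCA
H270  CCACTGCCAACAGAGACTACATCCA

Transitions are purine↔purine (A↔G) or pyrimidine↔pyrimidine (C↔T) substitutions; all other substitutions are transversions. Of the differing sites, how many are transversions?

The sequences differ at positions 2 (G/C, transversion), 5 (G/T, transversion), 9 (T/A, transversion), 13 (T/G, transversion), 15 (C/G, transversion), 18 (G/T, transversion), 19 (G/A, transition).
Of the 7 differences, 1 transition and 6 transversions, so the answer is 6.

6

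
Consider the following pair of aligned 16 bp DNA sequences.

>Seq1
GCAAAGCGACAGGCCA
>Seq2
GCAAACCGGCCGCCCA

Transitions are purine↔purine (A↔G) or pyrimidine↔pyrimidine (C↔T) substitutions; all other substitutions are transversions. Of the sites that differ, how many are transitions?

1

The sequences differ at positions 6 (G/C, transversion), 9 (A/G, transition), 11 (A/C, transversion), 13 (G/C, transversion).
Of the 4 differences, 1 transition and 3 transversions, so the answer is 1.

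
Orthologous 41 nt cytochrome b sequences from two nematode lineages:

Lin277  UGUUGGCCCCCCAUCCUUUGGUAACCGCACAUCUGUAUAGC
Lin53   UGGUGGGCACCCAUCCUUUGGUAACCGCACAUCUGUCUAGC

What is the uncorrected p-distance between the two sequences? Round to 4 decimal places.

Differing sites — 3:U/G; 7:C/G; 9:C/A; 37:A/C.
There are 4 differences over 41 sites, so p = 4/41 = 0.0976.

0.0976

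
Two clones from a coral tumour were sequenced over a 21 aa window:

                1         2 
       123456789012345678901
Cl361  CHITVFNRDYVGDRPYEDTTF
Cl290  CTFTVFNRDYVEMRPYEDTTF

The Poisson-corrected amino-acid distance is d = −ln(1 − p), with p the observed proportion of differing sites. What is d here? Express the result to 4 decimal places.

0.2113

Differing sites — 2:H/T; 3:I/F; 12:G/E; 13:D/M.
p = 4/21 = 0.190476.
d = −ln(1 − 0.190476) = −ln(0.809524) = 0.2113.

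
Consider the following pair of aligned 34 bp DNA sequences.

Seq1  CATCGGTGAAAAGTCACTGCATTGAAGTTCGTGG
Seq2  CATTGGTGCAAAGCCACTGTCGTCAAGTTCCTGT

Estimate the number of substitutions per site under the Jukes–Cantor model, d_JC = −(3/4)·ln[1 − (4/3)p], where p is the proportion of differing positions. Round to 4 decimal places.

Mismatches occur at site 4 (C/T), site 9 (A/C), site 14 (T/C), site 20 (C/T), site 21 (A/C), site 22 (T/G), site 24 (G/C), site 31 (G/C), site 34 (G/T).
p = 9/34 = 0.264706.
d = −0.75 · ln(1 − (4/3)·0.264706) = −0.75 · ln(0.647059) = −0.75 · (-0.435318) = 0.3265.

0.3265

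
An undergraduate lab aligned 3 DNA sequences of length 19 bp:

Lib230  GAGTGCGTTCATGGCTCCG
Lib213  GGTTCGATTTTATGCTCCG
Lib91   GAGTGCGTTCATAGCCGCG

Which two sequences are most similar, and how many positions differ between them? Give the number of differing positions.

3

Pairwise Hamming distances:
  Lib230 vs Lib213: 9
  Lib230 vs Lib91: 3
  Lib213 vs Lib91: 11
The smallest is 3, between Lib230 and Lib91.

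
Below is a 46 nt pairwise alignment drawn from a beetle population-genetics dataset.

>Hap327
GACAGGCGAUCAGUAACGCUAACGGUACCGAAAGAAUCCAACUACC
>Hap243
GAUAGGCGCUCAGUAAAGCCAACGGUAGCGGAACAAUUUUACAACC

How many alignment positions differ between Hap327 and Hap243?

Mismatches occur at site 3 (C/U), site 9 (A/C), site 17 (C/A), site 20 (U/C), site 28 (C/G), site 31 (A/G), site 34 (G/C), site 38 (C/U), site 39 (C/U), site 40 (A/U), site 43 (U/A).
That gives 11 mismatches out of 46 aligned sites, so the Hamming distance is 11.

11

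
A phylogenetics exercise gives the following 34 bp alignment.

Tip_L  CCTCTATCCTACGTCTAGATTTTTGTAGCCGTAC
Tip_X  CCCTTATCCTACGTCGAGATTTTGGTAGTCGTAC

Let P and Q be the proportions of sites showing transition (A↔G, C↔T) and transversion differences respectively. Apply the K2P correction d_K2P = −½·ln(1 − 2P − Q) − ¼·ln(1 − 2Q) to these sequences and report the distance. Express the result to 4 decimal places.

Mismatches occur at site 3 (T/C, transition), site 4 (C/T, transition), site 16 (T/G, transversion), site 24 (T/G, transversion), site 29 (C/T, transition).
Of the 5 differences, 3 transitions and 2 transversions over 34 sites: P = 3/34 = 0.088235, Q = 2/34 = 0.058824.
d = −0.5·ln(0.764706) − 0.25·ln(0.882352) = −0.5·(-0.268264) − 0.25·(-0.125164) = 0.1654.

0.1654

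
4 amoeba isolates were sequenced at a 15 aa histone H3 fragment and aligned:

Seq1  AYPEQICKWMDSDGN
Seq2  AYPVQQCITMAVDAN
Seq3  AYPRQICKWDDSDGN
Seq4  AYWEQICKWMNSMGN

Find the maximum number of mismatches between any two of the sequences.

9

Pairwise Hamming distances:
  Seq1 vs Seq2: 7
  Seq1 vs Seq3: 2
  Seq1 vs Seq4: 3
  Seq2 vs Seq3: 8
  Seq2 vs Seq4: 9
  Seq3 vs Seq4: 5
The largest is 9, between Seq2 and Seq4.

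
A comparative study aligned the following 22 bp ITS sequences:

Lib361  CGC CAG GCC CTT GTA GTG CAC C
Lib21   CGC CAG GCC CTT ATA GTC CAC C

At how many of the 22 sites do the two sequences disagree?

Mismatches occur at site 13 (G↔A), site 18 (G↔C).
That gives 2 mismatches out of 22 aligned sites, so the Hamming distance is 2.

2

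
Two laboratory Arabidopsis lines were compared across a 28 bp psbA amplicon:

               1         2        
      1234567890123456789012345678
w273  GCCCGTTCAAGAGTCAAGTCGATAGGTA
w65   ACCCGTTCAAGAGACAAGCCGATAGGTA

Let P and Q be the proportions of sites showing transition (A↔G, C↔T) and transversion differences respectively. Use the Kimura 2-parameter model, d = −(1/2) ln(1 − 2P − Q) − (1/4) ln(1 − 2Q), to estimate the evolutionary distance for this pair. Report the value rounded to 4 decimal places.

0.1169

Mismatches occur at site 1 (G↔A, transition), site 14 (T↔A, transversion), site 19 (T↔C, transition).
Of the 3 differences, 2 transitions and 1 transversion over 28 sites: P = 2/28 = 0.071429, Q = 1/28 = 0.035714.
d = −0.5·ln(0.821428) − 0.25·ln(0.928572) = −0.5·(-0.196711) − 0.25·(-0.074107) = 0.1169.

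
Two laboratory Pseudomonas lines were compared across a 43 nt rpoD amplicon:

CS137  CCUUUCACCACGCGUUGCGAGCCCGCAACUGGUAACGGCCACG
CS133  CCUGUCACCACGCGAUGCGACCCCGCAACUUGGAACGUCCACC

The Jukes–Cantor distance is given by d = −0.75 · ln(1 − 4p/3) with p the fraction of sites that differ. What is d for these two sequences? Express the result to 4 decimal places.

Mismatches occur at site 4 (U↔G), site 15 (U↔A), site 21 (G↔C), site 31 (G↔U), site 33 (U↔G), site 38 (G↔U), site 43 (G↔C).
p = 7/43 = 0.162791.
d = −0.75 · ln(1 − (4/3)·0.162791) = −0.75 · ln(0.782945) = −0.75 · (-0.244693) = 0.1835.

0.1835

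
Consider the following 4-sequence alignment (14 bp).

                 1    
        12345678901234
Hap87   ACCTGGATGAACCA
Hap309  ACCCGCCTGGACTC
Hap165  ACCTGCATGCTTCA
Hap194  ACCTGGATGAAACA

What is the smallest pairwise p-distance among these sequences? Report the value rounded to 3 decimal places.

0.071

Pairwise Hamming distances:
  Hap87 vs Hap309: 6
  Hap87 vs Hap165: 4
  Hap87 vs Hap194: 1
  Hap309 vs Hap165: 7
  Hap309 vs Hap194: 7
  Hap165 vs Hap194: 4
The smallest is 1 mismatch, between Hap87 and Hap194; p = 1/14 = 0.071.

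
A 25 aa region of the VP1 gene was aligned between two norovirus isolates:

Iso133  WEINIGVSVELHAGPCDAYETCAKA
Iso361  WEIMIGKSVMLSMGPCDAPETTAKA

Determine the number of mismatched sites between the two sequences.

7

Mismatches occur at site 4 (N/M), site 7 (V/K), site 10 (E/M), site 12 (H/S), site 13 (A/M), site 19 (Y/P), site 22 (C/T).
That gives 7 mismatches out of 25 aligned sites, so the Hamming distance is 7.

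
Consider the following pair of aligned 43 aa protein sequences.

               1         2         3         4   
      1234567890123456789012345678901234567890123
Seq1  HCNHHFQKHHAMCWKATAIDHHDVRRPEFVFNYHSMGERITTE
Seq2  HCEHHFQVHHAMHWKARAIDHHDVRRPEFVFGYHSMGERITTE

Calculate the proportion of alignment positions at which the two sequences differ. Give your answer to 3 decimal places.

Mismatches occur at site 3 (N/E), site 8 (K/V), site 13 (C/H), site 17 (T/R), site 32 (N/G).
There are 5 differences over 43 sites, so p = 5/43 = 0.116.

0.116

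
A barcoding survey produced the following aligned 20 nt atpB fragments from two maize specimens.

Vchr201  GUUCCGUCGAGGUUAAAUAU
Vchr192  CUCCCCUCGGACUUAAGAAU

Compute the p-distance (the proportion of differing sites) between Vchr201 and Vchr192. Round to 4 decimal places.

0.4000

Differing sites — 1:G/C; 3:U/C; 6:G/C; 10:A/G; 11:G/A; 12:G/C; 17:A/G; 18:U/A.
There are 8 differences over 20 sites, so p = 8/20 = 0.4000.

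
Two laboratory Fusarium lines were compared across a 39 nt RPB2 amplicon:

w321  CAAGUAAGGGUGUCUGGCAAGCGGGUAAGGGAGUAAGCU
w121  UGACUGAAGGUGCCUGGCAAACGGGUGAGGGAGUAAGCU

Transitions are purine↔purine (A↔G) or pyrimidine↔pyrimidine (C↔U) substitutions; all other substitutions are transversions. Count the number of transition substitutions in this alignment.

7

The sequences differ at positions 1 (C/U, transition), 2 (A/G, transition), 4 (G/C, transversion), 6 (A/G, transition), 8 (G/A, transition), 13 (U/C, transition), 21 (G/A, transition), 27 (A/G, transition).
Of the 8 differences, 7 transitions and 1 transversion, so the answer is 7.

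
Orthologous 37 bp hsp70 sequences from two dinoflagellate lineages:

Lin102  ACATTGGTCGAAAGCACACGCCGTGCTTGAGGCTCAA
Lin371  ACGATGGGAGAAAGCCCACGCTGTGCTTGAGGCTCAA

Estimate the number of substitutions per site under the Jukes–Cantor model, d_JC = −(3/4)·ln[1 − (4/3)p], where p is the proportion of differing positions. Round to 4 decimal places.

The sequences differ at positions 3 (A/G), 4 (T/A), 8 (T/G), 9 (C/A), 16 (A/C), 22 (C/T).
p = 6/37 = 0.162162.
d = −0.75 · ln(1 − (4/3)·0.162162) = −0.75 · ln(0.783784) = −0.75 · (-0.243622) = 0.1827.

0.1827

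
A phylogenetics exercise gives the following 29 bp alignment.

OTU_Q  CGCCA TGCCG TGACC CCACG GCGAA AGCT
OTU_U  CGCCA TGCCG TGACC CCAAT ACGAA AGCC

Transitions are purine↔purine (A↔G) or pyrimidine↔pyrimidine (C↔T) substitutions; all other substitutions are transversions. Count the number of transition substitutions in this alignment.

2

The sequences differ at positions 19 (C/A, transversion), 20 (G/T, transversion), 21 (G/A, transition), 29 (T/C, transition).
Of the 4 differences, 2 transitions and 2 transversions, so the answer is 2.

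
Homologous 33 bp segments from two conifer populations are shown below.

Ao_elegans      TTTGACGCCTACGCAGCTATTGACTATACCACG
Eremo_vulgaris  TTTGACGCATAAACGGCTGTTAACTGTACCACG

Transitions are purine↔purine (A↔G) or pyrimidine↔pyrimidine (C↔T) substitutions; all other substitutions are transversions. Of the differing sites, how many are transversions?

2

The sequences differ at positions 9 (C/A, transversion), 12 (C/A, transversion), 13 (G/A, transition), 15 (A/G, transition), 19 (A/G, transition), 22 (G/A, transition), 26 (A/G, transition).
Of the 7 differences, 5 transitions and 2 transversions, so the answer is 2.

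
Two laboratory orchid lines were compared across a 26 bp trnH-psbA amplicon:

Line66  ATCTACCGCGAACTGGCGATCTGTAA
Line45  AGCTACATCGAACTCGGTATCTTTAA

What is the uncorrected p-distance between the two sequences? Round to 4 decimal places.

0.2692

Mismatches occur at site 2 (T/G), site 7 (C/A), site 8 (G/T), site 15 (G/C), site 17 (C/G), site 18 (G/T), site 23 (G/T).
There are 7 differences over 26 sites, so p = 7/26 = 0.2692.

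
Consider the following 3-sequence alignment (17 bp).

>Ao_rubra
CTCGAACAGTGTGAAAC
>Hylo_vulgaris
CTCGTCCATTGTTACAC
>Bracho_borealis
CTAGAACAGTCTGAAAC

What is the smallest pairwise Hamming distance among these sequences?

Pairwise Hamming distances:
  Ao_rubra vs Hylo_vulgaris: 5
  Ao_rubra vs Bracho_borealis: 2
  Hylo_vulgaris vs Bracho_borealis: 7
The smallest is 2, between Ao_rubra and Bracho_borealis.

2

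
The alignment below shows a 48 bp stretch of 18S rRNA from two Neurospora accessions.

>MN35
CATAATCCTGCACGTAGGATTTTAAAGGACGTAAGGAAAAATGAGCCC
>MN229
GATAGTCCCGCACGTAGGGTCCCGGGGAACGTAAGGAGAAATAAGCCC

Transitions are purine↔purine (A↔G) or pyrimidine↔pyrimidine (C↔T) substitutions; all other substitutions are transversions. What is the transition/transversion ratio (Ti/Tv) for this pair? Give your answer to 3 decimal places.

12.000

Differing sites — 1:C/G (Tv); 5:A/G (Ti); 9:T/C (Ti); 19:A/G (Ti); 21:T/C (Ti); 22:T/C (Ti); 23:T/C (Ti); 24:A/G (Ti); 25:A/G (Ti); 26:A/G (Ti); 28:G/A (Ti); 38:A/G (Ti); 43:G/A (Ti).
Of the 13 differences, 12 transitions and 1 transversion, so Ti/Tv = 12/1 = 12.000.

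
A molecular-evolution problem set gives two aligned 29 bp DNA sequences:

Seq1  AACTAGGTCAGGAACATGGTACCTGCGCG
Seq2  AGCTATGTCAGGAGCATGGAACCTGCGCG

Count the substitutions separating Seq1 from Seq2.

4

The sequences differ at positions 2 (A/G), 6 (G/T), 14 (A/G), 20 (T/A).
That gives 4 mismatches out of 29 aligned sites, so the Hamming distance is 4.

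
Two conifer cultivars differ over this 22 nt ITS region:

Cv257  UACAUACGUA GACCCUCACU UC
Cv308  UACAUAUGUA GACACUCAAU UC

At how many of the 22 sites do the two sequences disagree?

Mismatches occur at site 7 (C/U), site 14 (C/A), site 19 (C/A).
That gives 3 mismatches out of 22 aligned sites, so the Hamming distance is 3.

3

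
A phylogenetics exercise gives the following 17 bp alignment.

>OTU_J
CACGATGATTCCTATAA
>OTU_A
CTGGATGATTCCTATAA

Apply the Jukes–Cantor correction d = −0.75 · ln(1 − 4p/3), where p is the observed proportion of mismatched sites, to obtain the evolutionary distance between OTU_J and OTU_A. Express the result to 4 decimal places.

0.1280

The sequences differ at positions 2 (A/T), 3 (C/G).
p = 2/17 = 0.117647.
d = −0.75 · ln(1 − (4/3)·0.117647) = −0.75 · ln(0.843137) = −0.75 · (-0.170626) = 0.1280.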